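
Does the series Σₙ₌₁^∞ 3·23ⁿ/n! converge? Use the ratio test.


aₙ = 3·23^n/n!
a_{n+1}/aₙ = 23^(n+1)/(n+1)! × n!/23^n  (constant 3 cancels)
= 23/(n+1)
L = lim(n→∞) 23/(n+1) = 0
L < 1 → series CONVERGES

Converges (ratio test: L = 0 < 1)


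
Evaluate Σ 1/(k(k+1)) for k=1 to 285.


1/(k(k+1)) = 1/k - 1/(k+1) (partial fractions)
Telescoping: Σ = 1 - 1/286 = 285/286

Sum = 285/286


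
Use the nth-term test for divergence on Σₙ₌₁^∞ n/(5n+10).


lim(n→∞) n/(5n+10) = 1/5 = 1/5  (divide numerator and denominator by n)
lim aₙ = 1/5 ≠ 0 → series DIVERGES

Diverges (lim aₙ = 1/5 ≠ 0)


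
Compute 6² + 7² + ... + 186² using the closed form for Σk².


Σₖ₌6^186 k² = Σₖ₌₁^186 k² − Σₖ₌₁^5 k²
= 186·187·373/6 − 5·6·11/6
= 2162281 − 55 = 2162226

Σk² = 2162226


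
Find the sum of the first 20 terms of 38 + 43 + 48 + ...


aₙ = 38 + (20-1)×5 = 133
Sₙ = n(a₁+aₙ)/2 = 20×(38+133)/2
= 20×171/2 = 1710

S_20 = 1710


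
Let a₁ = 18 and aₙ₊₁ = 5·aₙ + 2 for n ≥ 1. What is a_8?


Computing step by step:
a_1 = 18
a_2 = 92
a_3 = 462
a_4 = 2312
a_5 = 11562
a_6 = 57812
a_7 = 289062
a_8 = 1445312


a_8 = 1445312


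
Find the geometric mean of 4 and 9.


GM = √(4×9) = √36 = 6

GM = 6


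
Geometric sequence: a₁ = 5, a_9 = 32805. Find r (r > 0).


r^(n-1) = aₙ/a₁
r^8 = 32805/5 = 6561
r = 6561^(1/8)
= ±3; taking r > 0 gives r = 3

r = 3


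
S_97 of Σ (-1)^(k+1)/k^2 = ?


S = 1 - 1/4 + 1/9 - 1/16 + 1/25 - 1/36 + 1/49 - 1/64 ± ...
= 0.8225
(Full series converges to +π²/12 ≈ +0.8225)

S_97 = 0.8225


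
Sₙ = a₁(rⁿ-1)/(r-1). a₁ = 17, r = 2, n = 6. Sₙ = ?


Sₙ = 17×(2^6 - 1)/(2 - 1)
= 17×(64 - 1)/1
= 17×63/1
= 1071

S_6 = 1071


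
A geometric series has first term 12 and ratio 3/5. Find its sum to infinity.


S∞ = a₁/(1-r) = 12/(1 - 3/5)
= 12/(2/5)
= 30

S∞ = 30


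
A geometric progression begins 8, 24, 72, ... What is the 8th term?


aₙ = a₁·r^(n-1)
= 8×3^7
= 8×2187
= 17496

a_8 = 17496


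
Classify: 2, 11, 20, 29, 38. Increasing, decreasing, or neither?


Differences: 9, 9, 9, 9
All differences > 0 → strictly INCREASING

Monotonically increasing


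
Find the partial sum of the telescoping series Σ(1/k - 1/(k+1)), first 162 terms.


Telescoping: adjacent terms cancel.
= 1/1 - 1/163
= 1 - 1/163 = 162/163

Sum = 162/163


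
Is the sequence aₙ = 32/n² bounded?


a₁ = 32, a₂ = 32/4, a₃ = 32/9, ...
0 < aₙ ≤ 32 for all n ≥ 1
The sequence IS bounded

Bounded (0 < aₙ ≤ 32)


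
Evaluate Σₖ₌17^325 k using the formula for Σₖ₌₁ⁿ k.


Σₖ₌17^325 k = Σₖ₌₁^325 k − Σₖ₌₁^16 k
= 325·326/2 − 16·17/2
= 52975 − 136 = 52839

Σk = 52839


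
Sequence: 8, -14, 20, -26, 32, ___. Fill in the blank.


Pattern: alternating sign, magnitude arithmetic (d=6)
Terms: 8, -14, 20, -26, 32
Next term = -38

Next term = -38


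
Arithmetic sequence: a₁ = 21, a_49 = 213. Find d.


d = (aₙ - a₁)/(n-1)
= (213 - 21)/(49-1)
= 192/48 = 4

d = 4


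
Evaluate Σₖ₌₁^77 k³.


n(n+1)/2 = 77×78/2 = 3003
Σk³ = 3003² = 9018009

Σk³ = 9018009


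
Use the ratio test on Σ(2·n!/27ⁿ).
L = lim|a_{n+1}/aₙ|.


aₙ = 2·n!/27^n
a_{n+1}/aₙ = (n+1)!/27^(n+1) × 27^n/n!  (constant 2 cancels)
= (n+1)/27
L = lim(n→∞) (n+1)/27 = ∞
L > 1 → series DIVERGES

Diverges (ratio test: L = ∞ > 1)


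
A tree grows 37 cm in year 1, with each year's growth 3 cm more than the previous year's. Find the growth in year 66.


aₙ = a₁ + (n-1)d
= 37 + (66-1)×3
= 37 + 195
= 232

a_66 = 232


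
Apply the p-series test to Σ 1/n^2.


p-series test: Σ c/n^p converges if p > 1, diverges if p ≤ 1 (constant c > 0 doesn't affect convergence).
p = 2
2 > 1 → CONVERGES

Converges (p = 2 > 1)


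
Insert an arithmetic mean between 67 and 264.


AM = (67 + 264)/2 = 331/2 = 165.5

AM = 165.5


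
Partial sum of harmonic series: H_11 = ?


H_11 = 1/1 + 1/2 + 1/3 + ... + 1/11
= 83711/27720
≈ 3.0199

H_11 = 83711/27720 ≈ 3.0199


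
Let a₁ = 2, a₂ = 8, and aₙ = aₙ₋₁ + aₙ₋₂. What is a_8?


Computing iteratively: 2, 8, 10, 18, 28, 46, 74, 120
a_8 = 120

a_8 = 120


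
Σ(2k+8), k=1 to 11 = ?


Σ(2k+8) = 2·Σk + 8·n
= 2·66 + 8·11
= 132 + 88 = 220

Σ = 220


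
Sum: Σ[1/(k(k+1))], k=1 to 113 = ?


1/(k(k+1)) = 1/k - 1/(k+1) (partial fractions)
Telescoping: Σ = 1 - 1/114 = 113/114

Sum = 113/114


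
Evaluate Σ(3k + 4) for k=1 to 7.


Σ(3k+4) = 3·Σk + 4·n
= 3·28 + 4·7
= 84 + 28 = 112

Σ = 112


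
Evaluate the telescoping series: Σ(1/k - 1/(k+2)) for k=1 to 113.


Telescoping with gap 2: two head and two tail terms survive.
= (1 + 1/2) - (1/114 + 1/115)
= 3/2 - 1/114 - 1/115 = 9718/6555

Sum = 9718/6555


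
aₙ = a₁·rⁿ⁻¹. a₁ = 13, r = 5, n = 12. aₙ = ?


aₙ = a₁·r^(n-1)
= 13×5^11
= 13×48828125
= 634765625

a_12 = 634765625


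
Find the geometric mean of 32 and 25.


GM = √(32×25) = √800 = 28.2843

GM = 28.2843


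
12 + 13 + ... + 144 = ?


Σₖ₌12^144 k = Σₖ₌₁^144 k − Σₖ₌₁^11 k
= 144·145/2 − 11·12/2
= 10440 − 66 = 10374

Σk = 10374


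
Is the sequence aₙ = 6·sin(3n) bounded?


For all n, -1 ≤ sin(3n) ≤ 1, so -6 ≤ 6·sin(3n) ≤ 6
Lower bound: -6, Upper bound: 6
The sequence IS bounded

Bounded (-6 ≤ aₙ ≤ 6)


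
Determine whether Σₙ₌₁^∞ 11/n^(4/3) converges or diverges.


p-series test: Σ c/n^p converges if p > 1, diverges if p ≤ 1 (constant c > 0 doesn't affect convergence).
p = 4/3
4/3 > 1 → CONVERGES

Converges (p = 4/3 > 1)


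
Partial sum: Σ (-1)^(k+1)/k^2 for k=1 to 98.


S = 1 - 1/4 + 1/9 - 1/16 + 1/25 - 1/36 + 1/49 - 1/64 ± ...
= 0.8224
(Full series converges to +π²/12 ≈ +0.8225)

S_98 = 0.8224


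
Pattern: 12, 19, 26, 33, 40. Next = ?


Pattern: arithmetic (d=7)
Terms: 12, 19, 26, 33, 40
Next term = 47

Next term = 47


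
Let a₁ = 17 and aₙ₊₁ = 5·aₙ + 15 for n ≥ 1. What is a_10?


Computing step by step:
a_1 = 17
a_2 = 100
a_3 = 515
a_4 = 2590
a_5 = 12965
a_6 = 64840
a_7 = 324215
a_8 = 1621090
a_9 = 8105465
a_10 = 40527340


a_10 = 40527340


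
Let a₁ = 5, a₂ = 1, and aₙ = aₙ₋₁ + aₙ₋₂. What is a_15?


Computing iteratively: 5, 1, 6, 7, 13, 20, 33, 53, 86, 139, 225, 364, ...
a_15 = 1542

a_15 = 1542


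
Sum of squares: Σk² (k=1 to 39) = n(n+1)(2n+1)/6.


n = 39
n(n+1)(2n+1)/6 = 39×40×79/6
= 123240/6 = 20540

Σk² = 20540


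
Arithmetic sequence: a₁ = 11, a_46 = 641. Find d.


d = (aₙ - a₁)/(n-1)
= (641 - 11)/(46-1)
= 630/45 = 14

d = 14


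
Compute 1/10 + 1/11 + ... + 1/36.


Σₖ₌10^36 1/k = 1/10 + 1/11 + 1/12 + ... + 1/36
= 2523481985527/1875370816800
≈ 1.3456

Sum = 2523481985527/1875370816800 ≈ 1.3456


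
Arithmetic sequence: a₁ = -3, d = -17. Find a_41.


aₙ = a₁ + (n-1)d
= -3 + (41-1)×-17
= -3 - 680
= -683

a_41 = -683


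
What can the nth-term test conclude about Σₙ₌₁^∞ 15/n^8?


lim(n→∞) 15/n^8 = 0
lim aₙ = 0 → nth-term test is INCONCLUSIVE
(Need other tests; this is actually a convergent p-series with p=8 > 1)

Inconclusive (lim aₙ = 0; need another test)


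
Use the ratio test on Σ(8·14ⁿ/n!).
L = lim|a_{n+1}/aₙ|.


aₙ = 8·14^n/n!
a_{n+1}/aₙ = 14^(n+1)/(n+1)! × n!/14^n  (constant 8 cancels)
= 14/(n+1)
L = lim(n→∞) 14/(n+1) = 0
L < 1 → series CONVERGES

Converges (ratio test: L = 0 < 1)


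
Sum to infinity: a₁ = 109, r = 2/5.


S∞ = a₁/(1-r) = 109/(1 - 2/5)
= 109/(3/5)
= 545/3

S∞ = 545/3


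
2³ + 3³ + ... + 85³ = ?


Σₖ₌2^85 k³ = [85·86/2]² − [1·2/2]²
= 13359025 − 1 = 13359024

Σk³ = 13359024


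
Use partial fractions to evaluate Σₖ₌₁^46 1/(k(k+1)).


1/(k(k+1)) = 1/k - 1/(k+1) (partial fractions)
Telescoping: Σ = 1 - 1/47 = 46/47

Sum = 46/47


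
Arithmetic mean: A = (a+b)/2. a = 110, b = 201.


AM = (110 + 201)/2 = 311/2 = 155.5

AM = 155.5


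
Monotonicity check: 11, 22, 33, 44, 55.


Differences: 11, 11, 11, 11
All differences > 0 → strictly INCREASING

Monotonically increasing


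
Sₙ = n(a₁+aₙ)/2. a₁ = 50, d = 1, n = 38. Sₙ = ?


aₙ = 50 + (38-1)×1 = 87
Sₙ = n(a₁+aₙ)/2 = 38×(50+87)/2
= 38×137/2 = 2603

S_38 = 2603


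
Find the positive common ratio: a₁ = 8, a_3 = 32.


r^(n-1) = aₙ/a₁
r^2 = 32/8 = 4
r = 4^(1/2)
= ±2; taking r > 0 gives r = 2

r = 2


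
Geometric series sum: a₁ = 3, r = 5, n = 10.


Sₙ = 3×(5^10 - 1)/(5 - 1)
= 3×(9765625 - 1)/4
= 3×9765624/4
= 7324218

S_10 = 7324218


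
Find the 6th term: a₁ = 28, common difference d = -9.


aₙ = a₁ + (n-1)d
= 28 + (6-1)×-9
= 28 - 45
= -17

a_6 = -17


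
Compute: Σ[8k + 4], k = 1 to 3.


Σ(8k+4) = 8·Σk + 4·n
= 8·6 + 4·3
= 48 + 12 = 60

Σ = 60


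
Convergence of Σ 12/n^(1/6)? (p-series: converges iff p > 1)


p-series test: Σ c/n^p converges if p > 1, diverges if p ≤ 1 (constant c > 0 doesn't affect convergence).
p = 1/6
1/6 ≤ 1 → DIVERGES

Diverges (p = 1/6 ≤ 1)


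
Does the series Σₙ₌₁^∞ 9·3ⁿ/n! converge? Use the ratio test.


aₙ = 9·3^n/n!
a_{n+1}/aₙ = 3^(n+1)/(n+1)! × n!/3^n  (constant 9 cancels)
= 3/(n+1)
L = lim(n→∞) 3/(n+1) = 0
L < 1 → series CONVERGES

Converges (ratio test: L = 0 < 1)


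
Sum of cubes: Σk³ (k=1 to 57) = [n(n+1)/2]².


n(n+1)/2 = 57×58/2 = 1653
Σk³ = 1653² = 2732409

Σk³ = 2732409


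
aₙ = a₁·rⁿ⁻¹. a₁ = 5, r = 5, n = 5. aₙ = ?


aₙ = a₁·r^(n-1)
= 5×5^4
= 5×625
= 3125

a_5 = 3125


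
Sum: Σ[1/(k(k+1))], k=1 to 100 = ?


1/(k(k+1)) = 1/k - 1/(k+1) (partial fractions)
Telescoping: Σ = 1 - 1/101 = 100/101

Sum = 100/101


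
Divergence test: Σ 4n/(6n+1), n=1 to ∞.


lim(n→∞) 4n/(6n+1) = 4/6 = 2/3  (divide numerator and denominator by n)
lim aₙ = 2/3 ≠ 0 → series DIVERGES

Diverges (lim aₙ = 2/3 ≠ 0)


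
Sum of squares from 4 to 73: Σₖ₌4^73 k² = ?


Σₖ₌4^73 k² = Σₖ₌₁^73 k² − Σₖ₌₁^3 k²
= 73·74·147/6 − 3·4·7/6
= 132349 − 14 = 132335

Σk² = 132335


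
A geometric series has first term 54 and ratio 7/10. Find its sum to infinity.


S∞ = a₁/(1-r) = 54/(1 - 7/10)
= 54/(3/10)
= 180

S∞ = 180


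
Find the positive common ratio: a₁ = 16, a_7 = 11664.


r^(n-1) = aₙ/a₁
r^6 = 11664/16 = 729
r = 729^(1/6)
= ±3; taking r > 0 gives r = 3

r = 3


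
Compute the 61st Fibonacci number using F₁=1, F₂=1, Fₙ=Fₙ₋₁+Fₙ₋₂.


Fibonacci sequence: 1, 1, 2, 3, 5, 8, 13, 21, 34, 55, 89, ...
F(61) = 2504730781961

F(61) = 2504730781961


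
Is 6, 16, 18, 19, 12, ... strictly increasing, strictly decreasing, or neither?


Differences: 10, 2, 1, -7
Difference at position 1 is +10 (> 0) but position 4 is -7 (< 0) — sequence both rises and falls
→ NOT monotonic

Not monotonic


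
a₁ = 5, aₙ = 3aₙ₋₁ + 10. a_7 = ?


Computing step by step:
a_1 = 5
a_2 = 25
a_3 = 85
a_4 = 265
a_5 = 805
a_6 = 2425
a_7 = 7285


a_7 = 7285


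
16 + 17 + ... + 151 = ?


Σₖ₌16^151 k = Σₖ₌₁^151 k − Σₖ₌₁^15 k
= 151·152/2 − 15·16/2
= 11476 − 120 = 11356

Σk = 11356


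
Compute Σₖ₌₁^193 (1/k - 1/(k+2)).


Telescoping with gap 2: two head and two tail terms survive.
= (1 + 1/2) - (1/194 + 1/195)
= 3/2 - 1/194 - 1/195 = 28178/18915

Sum = 28178/18915


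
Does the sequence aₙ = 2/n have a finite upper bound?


a₁ = 2, a₂ = 2/2, a₃ = 2/3, ...
0 < aₙ ≤ 2 for all n ≥ 1
Lower bound: 0, Upper bound: 2
The sequence IS bounded

Bounded (0 < aₙ ≤ 2)


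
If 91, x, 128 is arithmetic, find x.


AM = (91 + 128)/2 = 219/2 = 109.5

AM = 109.5


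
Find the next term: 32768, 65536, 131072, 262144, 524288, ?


Pattern: powers of 2: 2ⁿ
Terms: 32768, 65536, 131072, 262144, 524288
Next term = 1048576

Next term = 1048576


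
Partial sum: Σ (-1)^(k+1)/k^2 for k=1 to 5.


S = 1 - 1/4 + 1/9 - 1/16 + 1/25
= 0.8386
(Full series converges to +π²/12 ≈ +0.8225)

S_5 = 0.8386


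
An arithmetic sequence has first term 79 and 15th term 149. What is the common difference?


d = (aₙ - a₁)/(n-1)
= (149 - 79)/(15-1)
= 70/14 = 5

d = 5


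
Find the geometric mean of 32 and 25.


GM = √(32×25) = √800 = 28.2843

GM = 28.2843


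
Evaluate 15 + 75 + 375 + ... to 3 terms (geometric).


Sₙ = 15×(5^3 - 1)/(5 - 1)
= 15×(125 - 1)/4
= 15×124/4
= 465

S_3 = 465


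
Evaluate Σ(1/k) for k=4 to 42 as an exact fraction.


Σₖ₌4^42 1/k = 1/4 + 1/5 + 1/6 + ... + 1/42
= 7093594186011419/2844937529085600
≈ 2.4934

Sum = 7093594186011419/2844937529085600 ≈ 2.4934


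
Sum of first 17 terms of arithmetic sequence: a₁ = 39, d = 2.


aₙ = 39 + (17-1)×2 = 71
Sₙ = n(a₁+aₙ)/2 = 17×(39+71)/2
= 17×110/2 = 935

S_17 = 935


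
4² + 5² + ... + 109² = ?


Σₖ₌4^109 k² = Σₖ₌₁^109 k² − Σₖ₌₁^3 k²
= 109·110·219/6 − 3·4·7/6
= 437635 − 14 = 437621

Σk² = 437621


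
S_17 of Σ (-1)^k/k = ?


S = -1 + 1/2 - 1/3 + 1/4 - 1/5 + 1/6 - 1/7 + 1/8 ± ...
= -0.7217
(Full series converges to -ln(2) ≈ -0.6931)

S_17 = -0.7217


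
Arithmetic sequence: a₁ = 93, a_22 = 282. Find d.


d = (aₙ - a₁)/(n-1)
= (282 - 93)/(22-1)
= 189/21 = 9

d = 9


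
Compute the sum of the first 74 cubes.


n(n+1)/2 = 74×75/2 = 2775
Σk³ = 2775² = 7700625

Σk³ = 7700625


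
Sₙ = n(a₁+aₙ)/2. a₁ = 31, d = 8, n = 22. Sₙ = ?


aₙ = 31 + (22-1)×8 = 199
Sₙ = n(a₁+aₙ)/2 = 22×(31+199)/2
= 22×230/2 = 2530

S_22 = 2530


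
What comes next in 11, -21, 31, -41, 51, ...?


Pattern: alternating sign, magnitude arithmetic (d=10)
Terms: 11, -21, 31, -41, 51
Next term = -61

Next term = -61


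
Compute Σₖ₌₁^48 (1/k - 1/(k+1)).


Telescoping: adjacent terms cancel.
= 1/1 - 1/49
= 1 - 1/49 = 48/49

Sum = 48/49


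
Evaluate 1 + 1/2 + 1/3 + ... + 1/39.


H_39 = 1/1 + 1/2 + 1/3 + ... + 1/39
= 2066035355155033/485721041551200
≈ 4.2535

H_39 = 2066035355155033/485721041551200 ≈ 4.2535


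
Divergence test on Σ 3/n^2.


lim(n→∞) 3/n^2 = 0
lim aₙ = 0 → nth-term test is INCONCLUSIVE
(Need other tests; this is actually a convergent p-series with p=2 > 1)

Inconclusive (lim aₙ = 0; need another test)


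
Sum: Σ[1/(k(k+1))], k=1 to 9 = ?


1/(k(k+1)) = 1/k - 1/(k+1) (partial fractions)
Telescoping: Σ = 1 - 1/10 = 9/10

Sum = 9/10


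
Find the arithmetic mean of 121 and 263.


AM = (121 + 263)/2 = 384/2 = 192

AM = 192


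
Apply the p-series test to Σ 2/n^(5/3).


p-series test: Σ c/n^p converges if p > 1, diverges if p ≤ 1 (constant c > 0 doesn't affect convergence).
p = 5/3
5/3 > 1 → CONVERGES

Converges (p = 5/3 > 1)


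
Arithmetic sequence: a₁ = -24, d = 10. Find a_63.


aₙ = a₁ + (n-1)d
= -24 + (63-1)×10
= -24 + 620
= 596

a_63 = 596


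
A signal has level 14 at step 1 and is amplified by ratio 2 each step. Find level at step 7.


aₙ = a₁·r^(n-1)
= 14×2^6
= 14×64
= 896

a_7 = 896


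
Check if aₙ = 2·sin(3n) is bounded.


For all n, -1 ≤ sin(3n) ≤ 1, so -2 ≤ 2·sin(3n) ≤ 2
Lower bound: -2, Upper bound: 2
The sequence IS bounded

Bounded (-2 ≤ aₙ ≤ 2)


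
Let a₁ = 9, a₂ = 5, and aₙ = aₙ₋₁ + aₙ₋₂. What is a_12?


Computing iteratively: 9, 5, 14, 19, 33, 52, 85, 137, 222, 359, 581, 940
a_12 = 940

a_12 = 940


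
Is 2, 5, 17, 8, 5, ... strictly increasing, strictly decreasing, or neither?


Differences: 3, 12, -9, -3
Difference at position 1 is +3 (> 0) but position 3 is -9 (< 0) — sequence both rises and falls
→ NOT monotonic

Not monotonic


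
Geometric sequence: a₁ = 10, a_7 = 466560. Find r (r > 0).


r^(n-1) = aₙ/a₁
r^6 = 466560/10 = 46656
r = 46656^(1/6)
= ±6; taking r > 0 gives r = 6

r = 6


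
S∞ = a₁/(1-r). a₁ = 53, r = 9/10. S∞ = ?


S∞ = a₁/(1-r) = 53/(1 - 9/10)
= 53/(1/10)
= 530

S∞ = 530


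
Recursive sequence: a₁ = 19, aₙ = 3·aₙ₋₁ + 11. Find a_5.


Computing step by step:
a_1 = 19
a_2 = 68
a_3 = 215
a_4 = 656
a_5 = 1979


a_5 = 1979


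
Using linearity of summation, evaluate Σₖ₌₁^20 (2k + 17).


Σ(2k+17) = 2·Σk + 17·n
= 2·210 + 17·20
= 420 + 340 = 760

Σ = 760


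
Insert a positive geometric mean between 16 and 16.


GM = √(16×16) = √256 = 16

GM = 16


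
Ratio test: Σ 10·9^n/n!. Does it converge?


aₙ = 10·9^n/n!
a_{n+1}/aₙ = 9^(n+1)/(n+1)! × n!/9^n  (constant 10 cancels)
= 9/(n+1)
L = lim(n→∞) 9/(n+1) = 0
L < 1 → series CONVERGES

Converges (ratio test: L = 0 < 1)


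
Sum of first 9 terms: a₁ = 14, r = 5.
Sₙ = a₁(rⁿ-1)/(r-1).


Sₙ = 14×(5^9 - 1)/(5 - 1)
= 14×(1953125 - 1)/4
= 14×1953124/4
= 6835934

S_9 = 6835934


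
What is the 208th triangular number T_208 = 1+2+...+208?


n(n+1)/2 = 208×209/2 = 43472/2 = 21736

Σk = 21736


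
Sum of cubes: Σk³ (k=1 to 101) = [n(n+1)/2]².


n(n+1)/2 = 101×102/2 = 5151
Σk³ = 5151² = 26532801

Σk³ = 26532801


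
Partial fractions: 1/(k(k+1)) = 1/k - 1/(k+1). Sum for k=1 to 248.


1/(k(k+1)) = 1/k - 1/(k+1) (partial fractions)
Telescoping: Σ = 1 - 1/249 = 248/249

Sum = 248/249


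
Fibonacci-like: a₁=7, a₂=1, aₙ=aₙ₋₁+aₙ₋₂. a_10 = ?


Computing iteratively: 7, 1, 8, 9, 17, 26, 43, 69, 112, 181
a_10 = 181

a_10 = 181


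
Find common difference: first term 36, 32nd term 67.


d = (aₙ - a₁)/(n-1)
= (67 - 36)/(32-1)
= 31/31 = 1

d = 1


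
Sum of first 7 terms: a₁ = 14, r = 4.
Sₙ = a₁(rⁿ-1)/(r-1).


Sₙ = 14×(4^7 - 1)/(4 - 1)
= 14×(16384 - 1)/3
= 14×16383/3
= 76454

S_7 = 76454


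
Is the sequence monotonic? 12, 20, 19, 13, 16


Differences: 8, -1, -6, 3
Difference at position 1 is +8 (> 0) but position 2 is -1 (< 0) — sequence both rises and falls
→ NOT monotonic

Not monotonic


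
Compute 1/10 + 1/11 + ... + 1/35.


Σₖ₌10^35 1/k = 1/10 + 1/11 + 1/12 + ... + 1/35
= 2471388351727/1875370816800
≈ 1.3178

Sum = 2471388351727/1875370816800 ≈ 1.3178


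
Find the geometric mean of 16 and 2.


GM = √(16×2) = √32 = 5.6569

GM = 5.6569


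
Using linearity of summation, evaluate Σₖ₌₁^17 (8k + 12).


Σ(8k+12) = 8·Σk + 12·n
= 8·153 + 12·17
= 1224 + 204 = 1428

Σ = 1428


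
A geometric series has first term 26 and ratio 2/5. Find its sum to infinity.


S∞ = a₁/(1-r) = 26/(1 - 2/5)
= 26/(3/5)
= 130/3

S∞ = 130/3


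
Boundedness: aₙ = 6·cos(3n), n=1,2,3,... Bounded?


For all n, -1 ≤ cos(3n) ≤ 1, so -6 ≤ 6·cos(3n) ≤ 6
Lower bound: -6, Upper bound: 6
The sequence IS bounded

Bounded (-6 ≤ aₙ ≤ 6)


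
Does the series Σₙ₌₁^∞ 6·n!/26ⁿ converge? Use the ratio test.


aₙ = 6·n!/26^n
a_{n+1}/aₙ = (n+1)!/26^(n+1) × 26^n/n!  (constant 6 cancels)
= (n+1)/26
L = lim(n→∞) (n+1)/26 = ∞
L > 1 → series DIVERGES

Diverges (ratio test: L = ∞ > 1)


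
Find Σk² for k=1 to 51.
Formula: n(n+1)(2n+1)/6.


n = 51
n(n+1)(2n+1)/6 = 51×52×103/6
= 273156/6 = 45526

Σk² = 45526


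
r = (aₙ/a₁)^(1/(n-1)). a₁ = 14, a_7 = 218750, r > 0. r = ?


r^(n-1) = aₙ/a₁
r^6 = 218750/14 = 15625
r = 15625^(1/6)
= ±5; taking r > 0 gives r = 5

r = 5


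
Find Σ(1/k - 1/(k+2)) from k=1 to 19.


Telescoping with gap 2: two head and two tail terms survive.
= (1 + 1/2) - (1/20 + 1/21)
= 3/2 - 1/20 - 1/21 = 589/420

Sum = 589/420


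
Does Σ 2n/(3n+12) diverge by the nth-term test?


lim(n→∞) 2n/(3n+12) = 2/3 = 2/3  (divide numerator and denominator by n)
lim aₙ = 2/3 ≠ 0 → series DIVERGES

Diverges (lim aₙ = 2/3 ≠ 0)


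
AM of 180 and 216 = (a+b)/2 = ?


AM = (180 + 216)/2 = 396/2 = 198

AM = 198


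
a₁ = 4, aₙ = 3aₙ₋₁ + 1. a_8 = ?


Computing step by step:
a_1 = 4
a_2 = 13
a_3 = 40
a_4 = 121
a_5 = 364
a_6 = 1093
a_7 = 3280
a_8 = 9841


a_8 = 9841


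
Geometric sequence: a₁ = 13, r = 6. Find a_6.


aₙ = a₁·r^(n-1)
= 13×6^5
= 13×7776
= 101088

a_6 = 101088


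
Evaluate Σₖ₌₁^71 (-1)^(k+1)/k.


S = 1 - 1/2 + 1/3 - 1/4 + 1/5 - 1/6 + 1/7 - 1/8 ± ...
= 0.7001
(Full series converges to +ln(2) ≈ +0.6931)

S_71 = 0.7001


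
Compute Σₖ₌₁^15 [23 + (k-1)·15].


aₙ = 23 + (15-1)×15 = 233
Sₙ = n(a₁+aₙ)/2 = 15×(23+233)/2
= 15×256/2 = 1920

S_15 = 1920


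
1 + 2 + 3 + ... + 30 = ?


n(n+1)/2 = 30×31/2 = 930/2 = 465

Σk = 465


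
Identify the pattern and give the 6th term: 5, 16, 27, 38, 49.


Pattern: arithmetic (d=11)
Terms: 5, 16, 27, 38, 49
Next term = 60

Next term = 60


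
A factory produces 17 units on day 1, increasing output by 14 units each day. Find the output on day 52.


aₙ = a₁ + (n-1)d
= 17 + (52-1)×14
= 17 + 714
= 731

a_52 = 731


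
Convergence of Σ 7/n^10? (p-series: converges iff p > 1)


p-series test: Σ c/n^p converges if p > 1, diverges if p ≤ 1 (constant c > 0 doesn't affect convergence).
p = 10
10 > 1 → CONVERGES

Converges (p = 10 > 1)


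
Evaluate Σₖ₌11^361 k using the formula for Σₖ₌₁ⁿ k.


Σₖ₌11^361 k = Σₖ₌₁^361 k − Σₖ₌₁^10 k
= 361·362/2 − 10·11/2
= 65341 − 55 = 65286

Σk = 65286


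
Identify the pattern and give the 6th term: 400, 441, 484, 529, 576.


Pattern: perfect squares: n²
Terms: 400, 441, 484, 529, 576
Next term = 625

Next term = 625


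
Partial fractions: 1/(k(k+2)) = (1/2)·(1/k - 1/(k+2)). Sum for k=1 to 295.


1/(k(k+2)) = (1/2)·(1/k - 1/(k+2)) (partial fractions)
Telescoping: Σ = (1/2)·(1 + 1/2 - 1/296 - 1/297) = 131275/175824

Sum = 131275/175824


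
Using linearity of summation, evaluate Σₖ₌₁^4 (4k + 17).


Σ(4k+17) = 4·Σk + 17·n
= 4·10 + 17·4
= 40 + 68 = 108

Σ = 108


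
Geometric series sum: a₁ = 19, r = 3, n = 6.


Sₙ = 19×(3^6 - 1)/(3 - 1)
= 19×(729 - 1)/2
= 19×728/2
= 6916

S_6 = 6916


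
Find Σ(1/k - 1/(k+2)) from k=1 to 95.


Telescoping with gap 2: two head and two tail terms survive.
= (1 + 1/2) - (1/96 + 1/97)
= 3/2 - 1/96 - 1/97 = 13775/9312

Sum = 13775/9312


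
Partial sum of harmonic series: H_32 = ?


H_32 = 1/1 + 1/2 + 1/3 + ... + 1/32
= 586061125622639/144403552893600
≈ 4.0585

H_32 = 586061125622639/144403552893600 ≈ 4.0585


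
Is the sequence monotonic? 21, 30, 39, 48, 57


Differences: 9, 9, 9, 9
All differences > 0 → strictly INCREASING

Monotonically increasing


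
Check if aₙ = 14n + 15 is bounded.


aₙ = 14n + 15 → as n→∞, aₙ→∞
No finite upper bound exists
The sequence is UNBOUNDED

Unbounded (aₙ → ∞ as n → ∞)


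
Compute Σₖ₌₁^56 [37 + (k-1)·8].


aₙ = 37 + (56-1)×8 = 477
Sₙ = n(a₁+aₙ)/2 = 56×(37+477)/2
= 56×514/2 = 14392

S_56 = 14392


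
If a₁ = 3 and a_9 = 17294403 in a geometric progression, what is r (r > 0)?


r^(n-1) = aₙ/a₁
r^8 = 17294403/3 = 5764801
r = 5764801^(1/8)
= ±7; taking r > 0 gives r = 7

r = 7


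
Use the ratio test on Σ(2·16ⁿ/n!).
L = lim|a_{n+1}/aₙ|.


aₙ = 2·16^n/n!
a_{n+1}/aₙ = 16^(n+1)/(n+1)! × n!/16^n  (constant 2 cancels)
= 16/(n+1)
L = lim(n→∞) 16/(n+1) = 0
L < 1 → series CONVERGES

Converges (ratio test: L = 0 < 1)


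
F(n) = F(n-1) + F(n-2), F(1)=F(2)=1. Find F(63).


Fibonacci sequence: 1, 1, 2, 3, 5, 8, 13, 21, 34, 55, 89, ...
F(63) = 6557470319842

F(63) = 6557470319842


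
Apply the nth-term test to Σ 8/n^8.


lim(n→∞) 8/n^8 = 0
lim aₙ = 0 → nth-term test is INCONCLUSIVE
(Need other tests; this is actually a convergent p-series with p=8 > 1)

Inconclusive (lim aₙ = 0; need another test)


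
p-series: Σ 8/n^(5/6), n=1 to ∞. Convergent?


p-series test: Σ c/n^p converges if p > 1, diverges if p ≤ 1 (constant c > 0 doesn't affect convergence).
p = 5/6
5/6 ≤ 1 → DIVERGES

Diverges (p = 5/6 ≤ 1)


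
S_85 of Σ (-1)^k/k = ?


S = -1 + 1/2 - 1/3 + 1/4 - 1/5 + 1/6 - 1/7 + 1/8 ± ...
= -0.699
(Full series converges to -ln(2) ≈ -0.6931)

S_85 = -0.699


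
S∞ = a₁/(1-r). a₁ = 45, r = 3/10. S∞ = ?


S∞ = a₁/(1-r) = 45/(1 - 3/10)
= 45/(7/10)
= 450/7

S∞ = 450/7


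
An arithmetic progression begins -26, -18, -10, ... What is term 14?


aₙ = a₁ + (n-1)d
= -26 + (14-1)×8
= -26 + 104
= 78

a_14 = 78


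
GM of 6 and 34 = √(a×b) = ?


GM = √(6×34) = √204 = 14.2829

GM = 14.2829


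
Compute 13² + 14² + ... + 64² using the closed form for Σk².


Σₖ₌13^64 k² = Σₖ₌₁^64 k² − Σₖ₌₁^12 k²
= 64·65·129/6 − 12·13·25/6
= 89440 − 650 = 88790

Σk² = 88790


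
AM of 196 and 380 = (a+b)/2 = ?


AM = (196 + 380)/2 = 576/2 = 288

AM = 288


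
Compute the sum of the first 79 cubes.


n(n+1)/2 = 79×80/2 = 3160
Σk³ = 3160² = 9985600

Σk³ = 9985600


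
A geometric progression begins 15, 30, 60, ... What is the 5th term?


aₙ = a₁·r^(n-1)
= 15×2^4
= 15×16
= 240

a_5 = 240


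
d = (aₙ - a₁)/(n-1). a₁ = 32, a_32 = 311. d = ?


d = (aₙ - a₁)/(n-1)
= (311 - 32)/(32-1)
= 279/31 = 9

d = 9


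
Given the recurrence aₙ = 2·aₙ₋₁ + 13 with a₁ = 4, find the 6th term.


Computing step by step:
a_1 = 4
a_2 = 21
a_3 = 55
a_4 = 123
a_5 = 259
a_6 = 531


a_6 = 531


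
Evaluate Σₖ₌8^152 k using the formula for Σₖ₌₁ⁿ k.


Σₖ₌8^152 k = Σₖ₌₁^152 k − Σₖ₌₁^7 k
= 152·153/2 − 7·8/2
= 11628 − 28 = 11600

Σk = 11600


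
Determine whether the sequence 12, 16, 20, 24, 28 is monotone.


Differences: 4, 4, 4, 4
All differences > 0 → strictly INCREASING

Monotonically increasing


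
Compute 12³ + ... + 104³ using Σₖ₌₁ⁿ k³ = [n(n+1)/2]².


Σₖ₌12^104 k³ = [104·105/2]² − [11·12/2]²
= 29811600 − 4356 = 29807244

Σk³ = 29807244


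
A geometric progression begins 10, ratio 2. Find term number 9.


aₙ = a₁·r^(n-1)
= 10×2^8
= 10×256
= 2560

a_9 = 2560


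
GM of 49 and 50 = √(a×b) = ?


GM = √(49×50) = √2450 = 49.4975

GM = 49.4975


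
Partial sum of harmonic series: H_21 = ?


H_21 = 1/1 + 1/2 + 1/3 + ... + 1/21
= 18858053/5173168
≈ 3.6454

H_21 = 18858053/5173168 ≈ 3.6454


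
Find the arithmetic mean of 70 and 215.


AM = (70 + 215)/2 = 285/2 = 142.5

AM = 142.5


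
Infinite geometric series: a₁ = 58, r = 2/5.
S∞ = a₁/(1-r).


S∞ = a₁/(1-r) = 58/(1 - 2/5)
= 58/(3/5)
= 290/3

S∞ = 290/3


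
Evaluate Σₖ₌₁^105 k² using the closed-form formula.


n = 105
n(n+1)(2n+1)/6 = 105×106×211/6
= 2348430/6 = 391405

Σk² = 391405


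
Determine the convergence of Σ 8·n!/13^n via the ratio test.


aₙ = 8·n!/13^n
a_{n+1}/aₙ = (n+1)!/13^(n+1) × 13^n/n!  (constant 8 cancels)
= (n+1)/13
L = lim(n→∞) (n+1)/13 = ∞
L > 1 → series DIVERGES

Diverges (ratio test: L = ∞ > 1)


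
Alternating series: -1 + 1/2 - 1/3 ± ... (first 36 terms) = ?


S = -1 + 1/2 - 1/3 + 1/4 - 1/5 + 1/6 - 1/7 + 1/8 ± ...
= -0.6795
(Full series converges to -ln(2) ≈ -0.6931)

S_36 = -0.6795


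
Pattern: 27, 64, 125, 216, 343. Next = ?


Pattern: perfect cubes: n³
Terms: 27, 64, 125, 216, 343
Next term = 512

Next term = 512


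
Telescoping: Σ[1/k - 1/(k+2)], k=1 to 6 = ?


Telescoping with gap 2: two head and two tail terms survive.
= (1 + 1/2) - (1/7 + 1/8)
= 3/2 - 1/7 - 1/8 = 69/56

Sum = 69/56


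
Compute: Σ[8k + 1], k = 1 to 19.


Σ(8k+1) = 8·Σk + 1·n
= 8·190 + 1·19
= 1520 + 19 = 1539

Σ = 1539


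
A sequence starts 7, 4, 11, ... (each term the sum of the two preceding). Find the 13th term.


Computing iteratively: 7, 4, 11, 15, 26, 41, 67, 108, 175, 283, 458, 741, ...
a_13 = 1199

a_13 = 1199


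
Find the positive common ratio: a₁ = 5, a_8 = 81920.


r^(n-1) = aₙ/a₁
r^7 = 81920/5 = 16384
r = 16384^(1/7)
= 4

r = 4


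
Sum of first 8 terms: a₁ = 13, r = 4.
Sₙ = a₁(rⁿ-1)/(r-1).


Sₙ = 13×(4^8 - 1)/(4 - 1)
= 13×(65536 - 1)/3
= 13×65535/3
= 283985

S_8 = 283985


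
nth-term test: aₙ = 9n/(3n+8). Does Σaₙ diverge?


lim(n→∞) 9n/(3n+8) = 9/3 = 3  (divide numerator and denominator by n)
lim aₙ = 3 ≠ 0 → series DIVERGES

Diverges (lim aₙ = 3 ≠ 0)


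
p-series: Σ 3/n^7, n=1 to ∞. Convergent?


p-series test: Σ c/n^p converges if p > 1, diverges if p ≤ 1 (constant c > 0 doesn't affect convergence).
p = 7
7 > 1 → CONVERGES

Converges (p = 7 > 1)


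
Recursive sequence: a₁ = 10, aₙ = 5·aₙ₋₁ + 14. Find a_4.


Computing step by step:
a_1 = 10
a_2 = 64
a_3 = 334
a_4 = 1684


a_4 = 1684


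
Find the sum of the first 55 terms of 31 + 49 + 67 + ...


aₙ = 31 + (55-1)×18 = 1003
Sₙ = n(a₁+aₙ)/2 = 55×(31+1003)/2
= 55×1034/2 = 28435

S_55 = 28435


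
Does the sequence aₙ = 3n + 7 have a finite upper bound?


aₙ = 3n + 7 → as n→∞, aₙ→∞
No finite upper bound exists
The sequence is UNBOUNDED

Unbounded (aₙ → ∞ as n → ∞)


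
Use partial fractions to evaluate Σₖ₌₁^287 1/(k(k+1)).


1/(k(k+1)) = 1/k - 1/(k+1) (partial fractions)
Telescoping: Σ = 1 - 1/288 = 287/288

Sum = 287/288


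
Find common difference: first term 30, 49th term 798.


d = (aₙ - a₁)/(n-1)
= (798 - 30)/(49-1)
= 768/48 = 16

d = 16


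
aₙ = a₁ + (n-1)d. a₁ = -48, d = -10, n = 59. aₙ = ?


aₙ = a₁ + (n-1)d
= -48 + (59-1)×-10
= -48 - 580
= -628

a_59 = -628


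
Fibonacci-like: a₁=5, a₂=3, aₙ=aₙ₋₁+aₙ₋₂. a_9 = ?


Computing iteratively: 5, 3, 8, 11, 19, 30, 49, 79, 128
a_9 = 128

a_9 = 128


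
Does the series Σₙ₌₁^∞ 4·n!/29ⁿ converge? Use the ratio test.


aₙ = 4·n!/29^n
a_{n+1}/aₙ = (n+1)!/29^(n+1) × 29^n/n!  (constant 4 cancels)
= (n+1)/29
L = lim(n→∞) (n+1)/29 = ∞
L > 1 → series DIVERGES

Diverges (ratio test: L = ∞ > 1)


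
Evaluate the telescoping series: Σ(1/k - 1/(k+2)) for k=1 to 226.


Telescoping with gap 2: two head and two tail terms survive.
= (1 + 1/2) - (1/227 + 1/228)
= 3/2 - 1/227 - 1/228 = 77179/51756

Sum = 77179/51756


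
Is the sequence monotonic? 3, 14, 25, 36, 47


Differences: 11, 11, 11, 11
All differences > 0 → strictly INCREASING

Monotonically increasing


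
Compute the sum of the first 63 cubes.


n(n+1)/2 = 63×64/2 = 2016
Σk³ = 2016² = 4064256

Σk³ = 4064256


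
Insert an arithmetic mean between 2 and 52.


AM = (2 + 52)/2 = 54/2 = 27

AM = 27


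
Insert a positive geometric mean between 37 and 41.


GM = √(37×41) = √1517 = 38.9487

GM = 38.9487


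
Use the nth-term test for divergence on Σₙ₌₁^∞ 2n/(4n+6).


lim(n→∞) 2n/(4n+6) = 2/4 = 1/2  (divide numerator and denominator by n)
lim aₙ = 1/2 ≠ 0 → series DIVERGES

Diverges (lim aₙ = 1/2 ≠ 0)


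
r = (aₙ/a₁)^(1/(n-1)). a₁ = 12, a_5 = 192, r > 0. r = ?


r^(n-1) = aₙ/a₁
r^4 = 192/12 = 16
r = 16^(1/4)
= ±2; taking r > 0 gives r = 2

r = 2


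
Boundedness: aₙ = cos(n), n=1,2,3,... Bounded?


For all n, -1 ≤ cos(n) ≤ 1, so -1 ≤ cos(n) ≤ 1
Lower bound: -1, Upper bound: 1
The sequence IS bounded

Bounded (-1 ≤ aₙ ≤ 1)


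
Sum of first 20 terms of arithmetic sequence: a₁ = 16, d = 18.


aₙ = 16 + (20-1)×18 = 358
Sₙ = n(a₁+aₙ)/2 = 20×(16+358)/2
= 20×374/2 = 3740

S_20 = 3740


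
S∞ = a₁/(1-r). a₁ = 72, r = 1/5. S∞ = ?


S∞ = a₁/(1-r) = 72/(1 - 1/5)
= 72/(4/5)
= 90

S∞ = 90


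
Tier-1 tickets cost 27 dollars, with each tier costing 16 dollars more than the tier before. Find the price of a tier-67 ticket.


aₙ = a₁ + (n-1)d
= 27 + (67-1)×16
= 27 + 1056
= 1083

a_67 = 1083


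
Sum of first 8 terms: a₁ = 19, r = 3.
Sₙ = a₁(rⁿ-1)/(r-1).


Sₙ = 19×(3^8 - 1)/(3 - 1)
= 19×(6561 - 1)/2
= 19×6560/2
= 62320

S_8 = 62320


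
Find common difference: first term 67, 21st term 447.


d = (aₙ - a₁)/(n-1)
= (447 - 67)/(21-1)
= 380/20 = 19

d = 19


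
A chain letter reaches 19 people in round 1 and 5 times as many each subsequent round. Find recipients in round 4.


aₙ = a₁·r^(n-1)
= 19×5^3
= 19×125
= 2375

a_4 = 2375


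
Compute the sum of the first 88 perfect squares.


n = 88
n(n+1)(2n+1)/6 = 88×89×177/6
= 1386264/6 = 231044

Σk² = 231044


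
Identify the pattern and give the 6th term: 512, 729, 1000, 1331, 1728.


Pattern: perfect cubes: n³
Terms: 512, 729, 1000, 1331, 1728
Next term = 2197

Next term = 2197


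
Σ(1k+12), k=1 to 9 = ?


Σ(1k+12) = 1·Σk + 12·n
= 1·45 + 12·9
= 45 + 108 = 153

Σ = 153


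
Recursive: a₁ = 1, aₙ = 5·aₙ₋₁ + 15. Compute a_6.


Computing step by step:
a_1 = 1
a_2 = 20
a_3 = 115
a_4 = 590
a_5 = 2965
a_6 = 14840


a_6 = 14840


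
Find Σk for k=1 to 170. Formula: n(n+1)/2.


n(n+1)/2 = 170×171/2 = 29070/2 = 14535

Σk = 14535


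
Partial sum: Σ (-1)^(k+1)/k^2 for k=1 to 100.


S = 1 - 1/4 + 1/9 - 1/16 + 1/25 - 1/36 + 1/49 - 1/64 ± ...
= 0.8224
(Full series converges to +π²/12 ≈ +0.8225)

S_100 = 0.8224


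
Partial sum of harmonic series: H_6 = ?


H_6 = 1/1 + 1/2 + 1/3 + 1/4 + 1/5 + 1/6
= 49/20
≈ 2.45

H_6 = 49/20 ≈ 2.45


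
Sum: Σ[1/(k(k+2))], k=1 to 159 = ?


1/(k(k+2)) = (1/2)·(1/k - 1/(k+2)) (partial fractions)
Telescoping: Σ = (1/2)·(1 + 1/2 - 1/160 - 1/161) = 38319/51520

Sum = 38319/51520


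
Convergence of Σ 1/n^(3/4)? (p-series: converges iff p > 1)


p-series test: Σ c/n^p converges if p > 1, diverges if p ≤ 1 (constant c > 0 doesn't affect convergence).
p = 3/4
3/4 ≤ 1 → DIVERGES

Diverges (p = 3/4 ≤ 1)


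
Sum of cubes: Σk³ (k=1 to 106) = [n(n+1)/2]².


n(n+1)/2 = 106×107/2 = 5671
Σk³ = 5671² = 32160241

Σk³ = 32160241


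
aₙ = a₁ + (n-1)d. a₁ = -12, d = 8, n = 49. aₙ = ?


aₙ = a₁ + (n-1)d
= -12 + (49-1)×8
= -12 + 384
= 372

a_49 = 372


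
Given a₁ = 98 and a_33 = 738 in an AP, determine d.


d = (aₙ - a₁)/(n-1)
= (738 - 98)/(33-1)
= 640/32 = 20

d = 20


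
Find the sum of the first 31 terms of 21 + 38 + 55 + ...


aₙ = 21 + (31-1)×17 = 531
Sₙ = n(a₁+aₙ)/2 = 31×(21+531)/2
= 31×552/2 = 8556

S_31 = 8556


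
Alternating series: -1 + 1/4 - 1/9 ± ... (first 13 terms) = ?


S = -1 + 1/4 - 1/9 + 1/16 - 1/25 + 1/36 - 1/49 + 1/64 ± ...
= -0.8252
(Full series converges to -π²/12 ≈ -0.8225)

S_13 = -0.8252


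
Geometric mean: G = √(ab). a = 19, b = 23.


GM = √(19×23) = √437 = 20.9045

GM = 20.9045


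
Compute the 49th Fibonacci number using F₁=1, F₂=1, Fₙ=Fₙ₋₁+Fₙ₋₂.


Fibonacci sequence: 1, 1, 2, 3, 5, 8, 13, 21, 34, 55, 89, ...
F(49) = 7778742049

F(49) = 7778742049


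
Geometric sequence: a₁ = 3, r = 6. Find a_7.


aₙ = a₁·r^(n-1)
= 3×6^6
= 3×46656
= 139968

a_7 = 139968


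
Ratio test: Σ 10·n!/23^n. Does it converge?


aₙ = 10·n!/23^n
a_{n+1}/aₙ = (n+1)!/23^(n+1) × 23^n/n!  (constant 10 cancels)
= (n+1)/23
L = lim(n→∞) (n+1)/23 = ∞
L > 1 → series DIVERGES

Diverges (ratio test: L = ∞ > 1)


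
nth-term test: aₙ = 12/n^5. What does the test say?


lim(n→∞) 12/n^5 = 0
lim aₙ = 0 → nth-term test is INCONCLUSIVE
(Need other tests; this is actually a convergent p-series with p=5 > 1)

Inconclusive (lim aₙ = 0; need another test)


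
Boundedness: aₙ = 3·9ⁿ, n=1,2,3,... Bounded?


aₙ = 3·9ⁿ → as n→∞, aₙ→∞ (since base 9 > 1)
No finite upper bound exists
The sequence is UNBOUNDED

Unbounded (aₙ → ∞ as n → ∞)


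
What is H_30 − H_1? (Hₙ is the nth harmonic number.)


Σₖ₌2^30 1/k = 1/2 + 1/3 + 1/4 + ... + 1/30
= 6975593267347/2329089562800
≈ 2.995

Sum = 6975593267347/2329089562800 ≈ 2.995


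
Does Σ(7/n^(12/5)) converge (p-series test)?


p-series test: Σ c/n^p converges if p > 1, diverges if p ≤ 1 (constant c > 0 doesn't affect convergence).
p = 12/5
12/5 > 1 → CONVERGES

Converges (p = 12/5 > 1)


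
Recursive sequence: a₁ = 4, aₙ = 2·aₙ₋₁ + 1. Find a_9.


Computing step by step:
a_1 = 4
a_2 = 9
a_3 = 19
a_4 = 39
a_5 = 79
a_6 = 159
a_7 = 319
a_8 = 639
a_9 = 1279


a_9 = 1279


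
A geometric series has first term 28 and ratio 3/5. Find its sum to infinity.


S∞ = a₁/(1-r) = 28/(1 - 3/5)
= 28/(2/5)
= 70

S∞ = 70


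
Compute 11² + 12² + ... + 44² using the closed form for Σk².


Σₖ₌11^44 k² = Σₖ₌₁^44 k² − Σₖ₌₁^10 k²
= 44·45·89/6 − 10·11·21/6
= 29370 − 385 = 28985

Σk² = 28985


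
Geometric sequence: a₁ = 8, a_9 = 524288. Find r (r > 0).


r^(n-1) = aₙ/a₁
r^8 = 524288/8 = 65536
r = 65536^(1/8)
= ±4; taking r > 0 gives r = 4

r = 4


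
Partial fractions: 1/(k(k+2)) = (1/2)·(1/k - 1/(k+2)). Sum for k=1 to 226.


1/(k(k+2)) = (1/2)·(1/k - 1/(k+2)) (partial fractions)
Telescoping: Σ = (1/2)·(1 + 1/2 - 1/227 - 1/228) = 77179/103512

Sum = 77179/103512


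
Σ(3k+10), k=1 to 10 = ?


Σ(3k+10) = 3·Σk + 10·n
= 3·55 + 10·10
= 165 + 100 = 265

Σ = 265


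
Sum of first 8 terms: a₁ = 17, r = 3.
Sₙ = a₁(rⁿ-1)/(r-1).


Sₙ = 17×(3^8 - 1)/(3 - 1)
= 17×(6561 - 1)/2
= 17×6560/2
= 55760

S_8 = 55760


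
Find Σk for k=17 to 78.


Σₖ₌17^78 k = Σₖ₌₁^78 k − Σₖ₌₁^16 k
= 78·79/2 − 16·17/2
= 3081 − 136 = 2945

Σk = 2945


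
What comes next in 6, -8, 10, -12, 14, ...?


Pattern: alternating sign, magnitude arithmetic (d=2)
Terms: 6, -8, 10, -12, 14
Next term = -16

Next term = -16


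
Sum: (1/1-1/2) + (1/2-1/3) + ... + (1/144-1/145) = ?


Telescoping: adjacent terms cancel.
= 1/1 - 1/145
= 1 - 1/145 = 144/145

Sum = 144/145


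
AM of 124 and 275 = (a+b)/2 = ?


AM = (124 + 275)/2 = 399/2 = 199.5

AM = 199.5


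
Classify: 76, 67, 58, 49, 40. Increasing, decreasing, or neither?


Differences: -9, -9, -9, -9
All differences < 0 → strictly DECREASING

Monotonically decreasing


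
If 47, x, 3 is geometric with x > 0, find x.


GM = √(47×3) = √141 = 11.8743

GM = 11.8743


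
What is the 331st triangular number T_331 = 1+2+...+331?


n(n+1)/2 = 331×332/2 = 109892/2 = 54946

Σk = 54946


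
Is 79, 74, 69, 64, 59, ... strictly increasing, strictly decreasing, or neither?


Differences: -5, -5, -5, -5
All differences < 0 → strictly DECREASING

Monotonically decreasing


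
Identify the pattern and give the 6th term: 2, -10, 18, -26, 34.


Pattern: alternating sign, magnitude arithmetic (d=8)
Terms: 2, -10, 18, -26, 34
Next term = -42

Next term = -42


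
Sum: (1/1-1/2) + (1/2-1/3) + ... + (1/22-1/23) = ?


Telescoping: adjacent terms cancel.
= 1/1 - 1/23
= 1 - 1/23 = 22/23

Sum = 22/23


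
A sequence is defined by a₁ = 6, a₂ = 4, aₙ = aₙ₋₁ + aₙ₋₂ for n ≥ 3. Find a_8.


Computing iteratively: 6, 4, 10, 14, 24, 38, 62, 100
a_8 = 100

a_8 = 100
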